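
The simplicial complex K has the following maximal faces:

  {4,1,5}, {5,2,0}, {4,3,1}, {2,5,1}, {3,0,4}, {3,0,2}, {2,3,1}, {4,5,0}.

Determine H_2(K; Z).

H_2 = Z.

We work with the vertex ordering 0 < 1 < 2 < 3 < 4 < 5. The simplices of K, each written with vertices in increasing order, are:

  0-simplices (6): [0], [1], [2], [3], [4], [5]
  1-simplices (12): [0,2], [0,3], [0,4], [0,5], [1,2], [1,3], [1,4], [1,5], [2,3], [2,5], [3,4], [4,5]
  2-simplices (8): [0,2,3], [0,2,5], [0,3,4], [0,4,5], [1,2,3], [1,2,5], [1,3,4], [1,4,5]

so the chain groups are C_0 ≅ Z^6, C_1 ≅ Z^12, C_2 ≅ Z^8.

∂_1: C_1 → C_0 sends each edge [p,q] (with p < q) to q − p. For instance
  ∂[3,4] = [4] − [3].
The 6×12 boundary matrix has rank 5 and Smith normal form diag(1,1,1,1,1).

∂_2: C_2 → C_1 sends each 2-simplex [p,q,r] to [q,r] − [p,r] + [p,q]. For instance
  ∂[1,3,4] = [3,4] − [1,4] + [1,3],
  ∂[0,2,3] = [2,3] − [0,3] + [0,2].
The resulting 12×8 matrix has rank 7, and its Smith normal form has invariant factors (1,1,1,1,1,1,1).

Now H_k = ker ∂_k / im ∂_{k+1}, so:

  H_2: rank ker ∂_2 − rank ∂_3 = (8 − 7) − 0 = 1, and there is no ∂_3, so H_2 ≅ Z.

(K is a triangulation of the 2-sphere S^2.)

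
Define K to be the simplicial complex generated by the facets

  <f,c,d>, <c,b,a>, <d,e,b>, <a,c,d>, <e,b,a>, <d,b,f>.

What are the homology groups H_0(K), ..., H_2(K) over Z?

H_0 = Z,  H_1 = Z,  H_2 = 0.

Fix the vertex order a < b < c < d < e < f and write every simplex with vertices in increasing order. Then dim K = 2 and the simplices of K are:

  0-simplices (6): a, b, c, d, e, f
  1-simplices (12): ab, ac, ad, ae, bc, bd, be, bf, cd, cf, de, df
  2-simplices (6): abc, abe, acd, bde, bdf, cdf

so the chain groups are C_0 ≅ Z^6, C_1 ≅ Z^12, C_2 ≅ Z^6.

The boundary map ∂_1: C_1 → C_0 sends each edge [p,q] (with p < q) to q − p. For instance
  ∂cd = d − c.
As a 6×12 matrix over Z this has rank 5, with invariant factors (1,1,1,1,1).

Boundary ∂_2: C_2 → C_1 acts by ∂[p,q,r] = [q,r] − [p,r] + [p,q]. For instance
  ∂abe = be − ae + ab,
  ∂bdf = df − bf + bd.
This gives a 12×6 integer matrix of rank 6; reducing to Smith normal form yields diagonal entries (1,1,1,1,1,1).

Now H_k = ker ∂_k / im ∂_{k+1}, so:

  H_0: rank C_0 − rank ∂_1 = 6 − 5 = 1, and the invariant factors of ∂_1 are all 1, so H_0 ≅ Z.
  H_1: rank ker ∂_1 − rank ∂_2 = (12 − 5) − 6 = 1, and the invariant factors of ∂_2 are all 1, so H_1 ≅ Z.
  H_2: rank ker ∂_2 − rank ∂_3 = (6 − 6) − 0 = 0, and there is no ∂_3, so H_2 ≅ 0.

(K is a triangulation of the cylinder S^1 x I.)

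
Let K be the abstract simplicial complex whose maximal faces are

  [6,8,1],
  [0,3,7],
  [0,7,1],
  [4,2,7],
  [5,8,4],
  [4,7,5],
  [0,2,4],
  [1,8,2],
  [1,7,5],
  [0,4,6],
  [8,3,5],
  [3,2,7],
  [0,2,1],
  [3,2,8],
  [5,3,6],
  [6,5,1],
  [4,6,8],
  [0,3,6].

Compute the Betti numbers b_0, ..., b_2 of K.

b_0 = 1, b_1 = 1, b_2 = 0.

Fix the vertex order 0 < 1 < 2 < 3 < 4 < 5 < 6 < 7 < 8 and write every simplex with vertices in increasing order. Then dim K = 2 and the simplices of K are:

  0-simplices (9): [0], [1], [2], [3], [4], [5], [6], [7], [8]
  1-simplices (27): (27 of them)
  2-simplices (18): [0,1,2], [0,1,7], [0,2,4], [0,3,6], [0,3,7], [0,4,6], [1,2,8], [1,5,6], [1,5,7], [1,6,8], [2,3,7], [2,3,8], [2,4,7], [3,5,6], [3,5,8], [4,5,7], [4,5,8], [4,6,8]

giving chain groups C_0 ≅ Z^9, C_1 ≅ Z^27, C_2 ≅ Z^18.

Boundary ∂_1: C_1 → C_0 maps an edge to its endpoints' difference, ∂[p,q] = q − p. For instance
  ∂[1,7] = [7] − [1].
This gives a 9×27 integer matrix of rank 8; reducing to Smith normal form yields diagonal entries (1,1,1,1,1,1,1,1).

Boundary ∂_2: C_2 → C_1 maps a triangle to the signed sum of its edges. For instance
  ∂[0,1,7] = [1,7] − [0,7] + [0,1],
  ∂[3,5,8] = [5,8] − [3,8] + [3,5].
This gives a 27×18 integer matrix of rank 18; reducing to Smith normal form yields diagonal entries (1,1,1,1,1,1,1,1,1,1,1,1,1,1,1,1,1,2).

Now H_k = ker ∂_k / im ∂_{k+1}, so:

  H_0: rank C_0 − rank ∂_1 = 9 − 8 = 1, and the invariant factors of ∂_1 are all 1, so H_0 = Z.
  H_1: rank ker ∂_1 − rank ∂_2 = (27 − 8) − 18 = 1, and ∂_2 has invariant factor 2 > 1, so H_1 = Z ⊕ Z/2Z.
  H_2: rank ker ∂_2 − rank ∂_3 = (18 − 18) − 0 = 0, and there is no ∂_3, so H_2 = 0.

Hence the Betti numbers are b_0 = 1, b_1 = 1, b_2 = 0.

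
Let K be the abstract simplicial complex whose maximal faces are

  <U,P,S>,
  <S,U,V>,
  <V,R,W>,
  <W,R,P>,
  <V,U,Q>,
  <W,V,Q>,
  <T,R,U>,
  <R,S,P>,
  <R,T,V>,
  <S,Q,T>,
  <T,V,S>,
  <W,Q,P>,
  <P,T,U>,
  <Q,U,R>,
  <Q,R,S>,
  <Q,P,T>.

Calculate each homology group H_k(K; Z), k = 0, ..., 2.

Take the total order P < Q < R < S < T < U < V < W on the vertex set. Then K (dimension 2) consists of the simplices:

  0-simplices (8): P, Q, R, S, T, U, V, W
  1-simplices (24): PQ, PR, PS, PT, PU, PW, QR, QS, QT, QU, QV, QW, RS, RT, RU, RV, RW, ST, SU, SV, TU, TV, UV, VW
  2-simplices (16): PQT, PQW, PRS, PRW, PSU, PTU, QRS, QRU, QST, QUV, QVW, RTU, RTV, RVW, STV, SUV

so the chain groups are C_0 ≅ Z^8, C_1 ≅ Z^24, C_2 ≅ Z^16.

∂_1: C_1 → C_0 sends each edge [p,q] (with p < q) to q − p. For instance
  ∂PQ = Q − P.
The resulting 8×24 matrix has rank 7, and its Smith normal form has invariant factors (1,1,1,1,1,1,1).

Boundary ∂_2: C_2 → C_1 sends each 2-simplex [p,q,r] to [q,r] − [p,r] + [p,q]. For instance
  ∂SUV = UV − SV + SU,
  ∂PRW = RW − PW + PR.
As a 24×16 matrix over Z this has rank 15, with invariant factors (1,1,1,1,1,1,1,1,1,1,1,1,1,1,1).

Computing H_k = (kernel of ∂_k) / (image of ∂_{k+1}):

  H_0: rank C_0 − rank ∂_1 = 8 − 7 = 1, and the invariant factors of ∂_1 are all 1, so H_0 = Z.
  H_1: rank ker ∂_1 − rank ∂_2 = (24 − 7) − 15 = 2, and the invariant factors of ∂_2 are all 1, so H_1 = Z^2.
  H_2: rank ker ∂_2 − rank ∂_3 = (16 − 15) − 0 = 1, and there is no ∂_3, so H_2 = Z.

As a check, the Euler characteristic is 8 − 24 + 16 = 0, which agrees with 1 − 2 + 1 = 0.
(K is a triangulation of the torus T^2.)

H_0 ≅ Z,  H_1 ≅ Z^2,  H_2 ≅ Z.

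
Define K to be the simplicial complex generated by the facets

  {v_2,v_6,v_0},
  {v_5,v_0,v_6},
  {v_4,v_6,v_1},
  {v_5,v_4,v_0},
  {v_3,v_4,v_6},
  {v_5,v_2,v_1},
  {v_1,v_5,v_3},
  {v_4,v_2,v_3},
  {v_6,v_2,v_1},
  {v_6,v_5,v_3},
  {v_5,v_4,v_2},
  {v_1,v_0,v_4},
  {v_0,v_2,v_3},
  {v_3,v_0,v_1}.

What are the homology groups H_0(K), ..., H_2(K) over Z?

H_0 ≅ Z,  H_1 ≅ Z^2,  H_2 ≅ Z.

Order the vertices as v_0 < v_1 < v_2 < v_3 < v_4 < v_5 < v_6. Listing each simplex with vertices in this order, K has dimension 2 with simplices:

  0-simplices (7): [v_0], [v_1], [v_2], [v_3], [v_4], [v_5], [v_6]
  1-simplices (21): (21 of them)
  2-simplices (14): (14 of them)

Hence C_0 ≅ Z^7, C_1 ≅ Z^21, C_2 ≅ Z^14.

Boundary ∂_1: C_1 → C_0 maps an edge to its endpoints' difference, ∂[p,q] = q − p. For instance
  ∂[v_1,v_3] = [v_3] − [v_1].
As a 7×21 matrix over Z this has rank 6, with invariant factors (1,1,1,1,1,1).

Boundary ∂_2: C_2 → C_1 maps a triangle to the signed sum of its edges. For instance
  ∂[v_0,v_1,v_3] = [v_1,v_3] − [v_0,v_3] + [v_0,v_1],
  ∂[v_2,v_4,v_5] = [v_4,v_5] − [v_2,v_5] + [v_2,v_4].
The 21×14 boundary matrix has rank 13 and Smith normal form diag(1,1,1,1,1,1,1,1,1,1,1,1,1).

Reading off H_k = ker ∂_k / im ∂_{k+1}:

  H_0: rank C_0 − rank ∂_1 = 7 − 6 = 1, and the invariant factors of ∂_1 are all 1, so H_0 = Z.
  H_1: rank ker ∂_1 − rank ∂_2 = (21 − 6) − 13 = 2, and the invariant factors of ∂_2 are all 1, so H_1 = Z^2.
  H_2: rank ker ∂_2 − rank ∂_3 = (14 − 13) − 0 = 1, and there is no ∂_3, so H_2 = Z.

As a check, the Euler characteristic is 7 − 21 + 14 = 0, which agrees with 1 − 2 + 1 = 0.
(K is a triangulation of the torus T^2.)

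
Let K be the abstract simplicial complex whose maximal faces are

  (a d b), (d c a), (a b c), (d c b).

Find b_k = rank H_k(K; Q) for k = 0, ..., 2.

Fix the vertex order a < b < c < d and write every simplex with vertices in increasing order. Then dim K = 2 and the simplices of K are:

  0-simplices (4): a, b, c, d
  1-simplices (6): ab, ac, ad, bc, bd, cd
  2-simplices (4): abc, abd, acd, bcd

so the chain groups are C_0 ≅ Z^4, C_1 ≅ Z^6, C_2 ≅ Z^4.

Boundary ∂_1: C_1 → C_0 is given by ∂[p,q] = [q] − [p]. For instance
  ∂bd = d − b.
The resulting 4×6 matrix has rank 3, and its Smith normal form has invariant factors (1,1,1).

∂_2: C_2 → C_1 sends each 2-simplex [p,q,r] to [q,r] − [p,r] + [p,q]. For instance
  ∂bcd = cd − bd + bc,
  ∂abc = bc − ac + ab.
The resulting 6×4 matrix has rank 3, and its Smith normal form has invariant factors (1,1,1).

From H_k ≅ ker(∂_k) / im(∂_{k+1}) we obtain:

  H_0: rank C_0 − rank ∂_1 = 4 − 3 = 1, and the invariant factors of ∂_1 are all 1, so H_0 ≅ Z.
  H_1: rank ker ∂_1 − rank ∂_2 = (6 − 3) − 3 = 0, and the invariant factors of ∂_2 are all 1, so H_1 ≅ 0.
  H_2: rank ker ∂_2 − rank ∂_3 = (4 − 3) − 0 = 1, and there is no ∂_3, so H_2 ≅ Z.

Hence the Betti numbers are b_0 = 1, b_1 = 0, b_2 = 1.

b_0 = 1, b_1 = 0, b_2 = 1.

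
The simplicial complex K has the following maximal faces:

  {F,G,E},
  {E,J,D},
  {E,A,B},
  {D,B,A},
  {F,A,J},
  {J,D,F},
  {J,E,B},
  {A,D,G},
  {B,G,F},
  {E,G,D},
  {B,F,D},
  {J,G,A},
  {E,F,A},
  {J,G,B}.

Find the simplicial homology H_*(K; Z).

H_0 ≅ Z,  H_1 ≅ Z^2,  H_2 ≅ Z.

Order the vertices as A < B < D < E < F < G < J. Listing each simplex with vertices in this order, K has dimension 2 with simplices:

  0-simplices (7): A, B, D, E, F, G, J
  1-simplices (21): AB, AD, AE, AF, AG, AJ, BD, BE, BF, BG, BJ, DE, DF, DG, DJ, EF, EG, EJ, FG, FJ, GJ
  2-simplices (14): ABD, ABE, ADG, AEF, AFJ, AGJ, BDF, BEJ, BFG, BGJ, DEG, DEJ, DFJ, EFG

giving chain groups C_0 ≅ Z^7, C_1 ≅ Z^21, C_2 ≅ Z^14.

The boundary map ∂_1: C_1 → C_0 is given by ∂[p,q] = [q] − [p]. For instance
  ∂AJ = J − A.
The resulting 7×21 matrix has rank 6, and its Smith normal form has invariant factors (1,1,1,1,1,1).

The boundary map ∂_2: C_2 → C_1 sends each 2-simplex [p,q,r] to [q,r] − [p,r] + [p,q]. For instance
  ∂DEJ = EJ − DJ + DE,
  ∂ABD = BD − AD + AB.
The 21×14 boundary matrix has rank 13 and Smith normal form diag(1,1,1,1,1,1,1,1,1,1,1,1,1).

Computing H_k = (kernel of ∂_k) / (image of ∂_{k+1}):

  H_0: rank C_0 − rank ∂_1 = 7 − 6 = 1, and the invariant factors of ∂_1 are all 1, so H_0 ≅ Z.
  H_1: rank ker ∂_1 − rank ∂_2 = (21 − 6) − 13 = 2, and the invariant factors of ∂_2 are all 1, so H_1 ≅ Z^2.
  H_2: rank ker ∂_2 − rank ∂_3 = (14 − 13) − 0 = 1, and there is no ∂_3, so H_2 ≅ Z.

As a check, the Euler characteristic is 7 − 21 + 14 = 0, which agrees with 1 − 2 + 1 = 0.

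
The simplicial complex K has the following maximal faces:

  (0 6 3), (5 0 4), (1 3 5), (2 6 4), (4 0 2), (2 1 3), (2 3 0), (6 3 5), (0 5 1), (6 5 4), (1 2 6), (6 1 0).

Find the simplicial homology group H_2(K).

Take the total order 0 < 1 < 2 < 3 < 4 < 5 < 6 on the vertex set. Then K (dimension 2) consists of the simplices:

  0-simplices (7): [0], [1], [2], [3], [4], [5], [6]
  1-simplices (18): [0,1], [0,2], [0,3], [0,4], [0,5], [0,6], [1,2], [1,3], [1,5], [1,6], [2,3], [2,4], [2,6], [3,5], [3,6], [4,5], [4,6], [5,6]
  2-simplices (12): [0,1,5], [0,1,6], [0,2,3], [0,2,4], [0,3,6], [0,4,5], [1,2,3], [1,2,6], [1,3,5], [2,4,6], [3,5,6], [4,5,6]

giving chain groups C_0 ≅ Z^7, C_1 ≅ Z^18, C_2 ≅ Z^12.

The boundary map ∂_1: C_1 → C_0 maps an edge to its endpoints' difference, ∂[p,q] = q − p. For instance
  ∂[3,6] = [6] − [3].
This gives a 7×18 integer matrix of rank 6; reducing to Smith normal form yields diagonal entries (1,1,1,1,1,1).

∂_2: C_2 → C_1 sends each 2-simplex [p,q,r] to [q,r] − [p,r] + [p,q]. For instance
  ∂[0,3,6] = [3,6] − [0,6] + [0,3],
  ∂[0,2,4] = [2,4] − [0,4] + [0,2].
The 18×12 boundary matrix has rank 12 and Smith normal form diag(1,1,1,1,1,1,1,1,1,1,1,2).

From H_k ≅ ker(∂_k) / im(∂_{k+1}) we obtain:

  H_2: rank ker ∂_2 − rank ∂_3 = (12 − 12) − 0 = 0, and there is no ∂_3, so H_2 ≅ 0.

(K is a triangulation of the real projective plane RP^2.)

H_2 = 0.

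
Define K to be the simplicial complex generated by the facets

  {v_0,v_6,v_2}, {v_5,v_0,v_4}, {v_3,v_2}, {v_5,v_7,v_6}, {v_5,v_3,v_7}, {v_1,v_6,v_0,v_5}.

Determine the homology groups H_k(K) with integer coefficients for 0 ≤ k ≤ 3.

K has 8 vertices, 15 edges, 8 triangles, 1 3-simplex.
rank ∂_0 = 0, rank ∂_1 = 7 ⇒ b_0 = 8 − 0 − 7 = 1; all invariant factors of ∂_1 are 1 so no torsion. So H_0 = Z.
rank ∂_1 = 7, rank ∂_2 = 7 ⇒ b_1 = 15 − 7 − 7 = 1; all invariant factors of ∂_2 are 1 so no torsion. So H_1 = Z.
rank ∂_2 = 7, rank ∂_3 = 1 ⇒ b_2 = 8 − 7 − 1 = 0; all invariant factors of ∂_3 are 1 so no torsion. So H_2 = 0.
rank ∂_3 = 1, rank ∂_4 = 0 ⇒ b_3 = 1 − 1 − 0 = 0. So H_3 = 0.

H_0 ≅ Z,  H_1 ≅ Z,  H_2 = 0,  H_3 = 0.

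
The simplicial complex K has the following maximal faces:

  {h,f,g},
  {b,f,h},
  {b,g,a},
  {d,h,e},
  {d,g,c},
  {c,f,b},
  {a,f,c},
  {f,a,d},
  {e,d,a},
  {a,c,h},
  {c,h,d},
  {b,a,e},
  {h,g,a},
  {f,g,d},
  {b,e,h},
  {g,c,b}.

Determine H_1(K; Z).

Order the vertices as a < b < c < d < e < f < g < h. Listing each simplex with vertices in this order, K has dimension 2 with simplices:

  0-simplices (8): a, b, c, d, e, f, g, h
  1-simplices (24): ab, ac, ad, ae, af, ag, ah, bc, be, bf, bg, bh, cd, cf, cg, ch, de, df, dg, dh, eh, fg, fh, gh
  2-simplices (16): abe, abg, acf, ach, ade, adf, agh, bcf, bcg, beh, bfh, cdg, cdh, deh, dfg, fgh

giving chain groups C_0 ≅ Z^8, C_1 ≅ Z^24, C_2 ≅ Z^16.

∂_1: C_1 → C_0 sends each edge [p,q] (with p < q) to q − p.
As a 8×24 matrix over Z this has rank 7, with invariant factors (1,1,1,1,1,1,1).

∂_2: C_2 → C_1 acts by ∂[p,q,r] = [q,r] − [p,r] + [p,q]. For instance
  ∂ade = de − ae + ad,
  ∂bcg = cg − bg + bc.
As a 24×16 matrix over Z this has rank 15, with invariant factors (1,1,1,1,1,1,1,1,1,1,1,1,1,1,1).

From H_k ≅ ker(∂_k) / im(∂_{k+1}) we obtain:

  H_1: rank ker ∂_1 − rank ∂_2 = (24 − 7) − 15 = 2, and the invariant factors of ∂_2 are all 1, so H_1 ≅ Z^2.

H_1 ≅ Z^2.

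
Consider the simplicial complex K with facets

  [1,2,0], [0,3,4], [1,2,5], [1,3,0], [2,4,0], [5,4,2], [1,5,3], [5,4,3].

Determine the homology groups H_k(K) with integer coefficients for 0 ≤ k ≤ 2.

H_0 ≅ Z,  H_1 = 0,  H_2 ≅ Z.

Order the vertices as 0 < 1 < 2 < 3 < 4 < 5. Listing each simplex with vertices in this order, K has dimension 2 with simplices:

  0-simplices (6): [0], [1], [2], [3], [4], [5]
  1-simplices (12): [0,1], [0,2], [0,3], [0,4], [1,2], [1,3], [1,5], [2,4], [2,5], [3,4], [3,5], [4,5]
  2-simplices (8): [0,1,2], [0,1,3], [0,2,4], [0,3,4], [1,2,5], [1,3,5], [2,4,5], [3,4,5]

giving chain groups C_0 ≅ Z^6, C_1 ≅ Z^12, C_2 ≅ Z^8.

∂_1: C_1 → C_0 is given by ∂[p,q] = [q] − [p]. For instance
  ∂[0,1] = [1] − [0].
This gives a 6×12 integer matrix of rank 5; reducing to Smith normal form yields diagonal entries (1,1,1,1,1).

Boundary ∂_2: C_2 → C_1 sends each 2-simplex [p,q,r] to [q,r] − [p,r] + [p,q]. For instance
  ∂[2,4,5] = [4,5] − [2,5] + [2,4],
  ∂[0,1,2] = [1,2] − [0,2] + [0,1].
This gives a 12×8 integer matrix of rank 7; reducing to Smith normal form yields diagonal entries (1,1,1,1,1,1,1).

Reading off H_k = ker ∂_k / im ∂_{k+1}:

  H_0: rank C_0 − rank ∂_1 = 6 − 5 = 1, and the invariant factors of ∂_1 are all 1, so H_0 = Z.
  H_1: rank ker ∂_1 − rank ∂_2 = (12 − 5) − 7 = 0, and the invariant factors of ∂_2 are all 1, so H_1 = 0.
  H_2: rank ker ∂_2 − rank ∂_3 = (8 − 7) − 0 = 1, and there is no ∂_3, so H_2 = Z.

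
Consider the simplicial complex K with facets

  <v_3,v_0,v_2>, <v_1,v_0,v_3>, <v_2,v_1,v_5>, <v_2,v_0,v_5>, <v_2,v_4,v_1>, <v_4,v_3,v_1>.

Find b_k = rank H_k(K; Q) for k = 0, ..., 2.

We work with the vertex ordering v_0 < v_1 < v_2 < v_3 < v_4 < v_5. The simplices of K, each written with vertices in increasing order, are:

  0-simplices (6): [v_0], [v_1], [v_2], [v_3], [v_4], [v_5]
  1-simplices (12): [v_0,v_1], [v_0,v_2], [v_0,v_3], [v_0,v_5], [v_1,v_2], [v_1,v_3], [v_1,v_4], [v_1,v_5], [v_2,v_3], [v_2,v_4], [v_2,v_5], [v_3,v_4]
  2-simplices (6): [v_0,v_1,v_3], [v_0,v_2,v_3], [v_0,v_2,v_5], [v_1,v_2,v_4], [v_1,v_2,v_5], [v_1,v_3,v_4]

giving chain groups C_0 ≅ Z^6, C_1 ≅ Z^12, C_2 ≅ Z^6.

∂_1: C_1 → C_0 is given by ∂[p,q] = [q] − [p]. For instance
  ∂[v_1,v_2] = [v_2] − [v_1].
The 6×12 boundary matrix has rank 5 and Smith normal form diag(1,1,1,1,1).

∂_2: C_2 → C_1 acts by ∂[p,q,r] = [q,r] − [p,r] + [p,q]. For instance
  ∂[v_1,v_3,v_4] = [v_3,v_4] − [v_1,v_4] + [v_1,v_3],
  ∂[v_1,v_2,v_4] = [v_2,v_4] − [v_1,v_4] + [v_1,v_2].
This gives a 12×6 integer matrix of rank 6; reducing to Smith normal form yields diagonal entries (1,1,1,1,1,1).

From H_k ≅ ker(∂_k) / im(∂_{k+1}) we obtain:

  H_0: rank C_0 − rank ∂_1 = 6 − 5 = 1, and the invariant factors of ∂_1 are all 1, so H_0 = Z.
  H_1: rank ker ∂_1 − rank ∂_2 = (12 − 5) − 6 = 1, and the invariant factors of ∂_2 are all 1, so H_1 = Z.
  H_2: rank ker ∂_2 − rank ∂_3 = (6 − 6) − 0 = 0, and there is no ∂_3, so H_2 = 0.

As a check, the Euler characteristic is 6 − 12 + 6 = 0, which agrees with 1 − 1 + 0 = 0.
(K is a triangulation of the cylinder S^1 x I.)

Hence the Betti numbers are b_0 = 1, b_1 = 1, b_2 = 0.

b_0 = 1, b_1 = 1, b_2 = 0.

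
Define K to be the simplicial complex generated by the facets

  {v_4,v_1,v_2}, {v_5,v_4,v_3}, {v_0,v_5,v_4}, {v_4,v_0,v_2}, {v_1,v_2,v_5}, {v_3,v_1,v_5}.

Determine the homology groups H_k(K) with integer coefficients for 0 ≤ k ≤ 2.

H_0 ≅ Z,  H_1 ≅ Z,  H_2 = 0.

Fix the vertex order v_0 < v_1 < v_2 < v_3 < v_4 < v_5 and write every simplex with vertices in increasing order. Then dim K = 2 and the simplices of K are:

  0-simplices (6): [v_0], [v_1], [v_2], [v_3], [v_4], [v_5]
  1-simplices (12): [v_0,v_2], [v_0,v_4], [v_0,v_5], [v_1,v_2], [v_1,v_3], [v_1,v_4], [v_1,v_5], [v_2,v_4], [v_2,v_5], [v_3,v_4], [v_3,v_5], [v_4,v_5]
  2-simplices (6): [v_0,v_2,v_4], [v_0,v_4,v_5], [v_1,v_2,v_4], [v_1,v_2,v_5], [v_1,v_3,v_5], [v_3,v_4,v_5]

Hence C_0 ≅ Z^6, C_1 ≅ Z^12, C_2 ≅ Z^6.

The boundary map ∂_1: C_1 → C_0 maps an edge to its endpoints' difference, ∂[p,q] = q − p. For instance
  ∂[v_3,v_5] = [v_5] − [v_3].
The 6×12 boundary matrix has rank 5 and Smith normal form diag(1,1,1,1,1).

∂_2: C_2 → C_1 maps a triangle to the signed sum of its edges. For instance
  ∂[v_3,v_4,v_5] = [v_4,v_5] − [v_3,v_5] + [v_3,v_4],
  ∂[v_1,v_3,v_5] = [v_3,v_5] − [v_1,v_5] + [v_1,v_3].
This gives a 12×6 integer matrix of rank 6; reducing to Smith normal form yields diagonal entries (1,1,1,1,1,1).

Now H_k = ker ∂_k / im ∂_{k+1}, so:

  H_0: rank C_0 − rank ∂_1 = 6 − 5 = 1, and the invariant factors of ∂_1 are all 1, so H_0 ≅ Z.
  H_1: rank ker ∂_1 − rank ∂_2 = (12 − 5) − 6 = 1, and the invariant factors of ∂_2 are all 1, so H_1 ≅ Z.
  H_2: rank ker ∂_2 − rank ∂_3 = (6 − 6) − 0 = 0, and there is no ∂_3, so H_2 ≅ 0.

As a check, the Euler characteristic is 6 − 12 + 6 = 0, which agrees with 1 − 1 + 0 = 0.
(K is a triangulation of the cylinder S^1 x I.)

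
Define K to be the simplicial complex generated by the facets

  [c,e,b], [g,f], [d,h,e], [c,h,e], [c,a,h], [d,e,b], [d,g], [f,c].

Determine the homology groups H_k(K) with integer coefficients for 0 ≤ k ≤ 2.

Take the total order a < b < c < d < e < f < g < h on the vertex set. Then K (dimension 2) consists of the simplices:

  0-simplices (8): a, b, c, d, e, f, g, h
  1-simplices (13): ac, ah, bc, bd, be, ce, cf, ch, de, dg, dh, eh, fg
  2-simplices (5): ach, bce, bde, ceh, deh

giving chain groups C_0 ≅ Z^8, C_1 ≅ Z^13, C_2 ≅ Z^5.

∂_1: C_1 → C_0 is given by ∂[p,q] = [q] − [p].
The resulting 8×13 matrix has rank 7, and its Smith normal form has invariant factors (1,1,1,1,1,1,1).

The boundary map ∂_2: C_2 → C_1 sends each 2-simplex [p,q,r] to [q,r] − [p,r] + [p,q]. For instance
  ∂bde = de − be + bd,
  ∂ceh = eh − ch + ce.
As a 13×5 matrix over Z this has rank 5, with invariant factors (1,1,1,1,1).

Reading off H_k = ker ∂_k / im ∂_{k+1}:

  H_0: rank C_0 − rank ∂_1 = 8 − 7 = 1, and the invariant factors of ∂_1 are all 1, so H_0 = Z.
  H_1: rank ker ∂_1 − rank ∂_2 = (13 − 7) − 5 = 1, and the invariant factors of ∂_2 are all 1, so H_1 = Z.
  H_2: rank ker ∂_2 − rank ∂_3 = (5 − 5) − 0 = 0, and there is no ∂_3, so H_2 = 0.

H_0 ≅ Z,  H_1 ≅ Z,  H_2 = 0.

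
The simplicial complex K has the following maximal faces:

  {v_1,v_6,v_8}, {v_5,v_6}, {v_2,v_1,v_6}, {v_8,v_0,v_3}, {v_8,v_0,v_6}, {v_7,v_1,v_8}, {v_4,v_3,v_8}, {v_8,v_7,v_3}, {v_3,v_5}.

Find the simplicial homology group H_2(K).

Take the total order v_0 < v_1 < v_2 < v_3 < v_4 < v_5 < v_6 < v_7 < v_8 on the vertex set. Then K (dimension 2) consists of the simplices:

  0-simplices (9): [v_0], [v_1], [v_2], [v_3], [v_4], [v_5], [v_6], [v_7], [v_8]
  1-simplices (16): (16 of them)
  2-simplices (7): [v_0,v_3,v_8], [v_0,v_6,v_8], [v_1,v_2,v_6], [v_1,v_6,v_8], [v_1,v_7,v_8], [v_3,v_4,v_8], [v_3,v_7,v_8]

Hence C_0 ≅ Z^9, C_1 ≅ Z^16, C_2 ≅ Z^7.

∂_1: C_1 → C_0 is given by ∂[p,q] = [q] − [p]. For instance
  ∂[v_0,v_6] = [v_6] − [v_0].
As a 9×16 matrix over Z this has rank 8, with invariant factors (1,1,1,1,1,1,1,1).

Boundary ∂_2: C_2 → C_1 maps a triangle to the signed sum of its edges. For instance
  ∂[v_1,v_7,v_8] = [v_7,v_8] − [v_1,v_8] + [v_1,v_7],
  ∂[v_0,v_3,v_8] = [v_3,v_8] − [v_0,v_8] + [v_0,v_3].
As a 16×7 matrix over Z this has rank 7, with invariant factors (1,1,1,1,1,1,1).

From H_k ≅ ker(∂_k) / im(∂_{k+1}) we obtain:

  H_2: rank ker ∂_2 − rank ∂_3 = (7 − 7) − 0 = 0, and there is no ∂_3, so H_2 = 0.

H_2 ≅ 0.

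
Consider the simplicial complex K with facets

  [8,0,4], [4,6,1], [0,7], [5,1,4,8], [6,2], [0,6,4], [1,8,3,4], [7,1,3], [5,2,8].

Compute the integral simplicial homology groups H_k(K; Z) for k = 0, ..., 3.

H_0 ≅ Z,  H_1 ≅ Z^2,  H_2 = 0,  H_3 = 0.

K has 9 vertices, 20 edges, 12 triangles, 2 3-simplices.
rank ∂_0 = 0, rank ∂_1 = 8 ⇒ b_0 = 9 − 0 − 8 = 1; all invariant factors of ∂_1 are 1 so no torsion. So H_0 = Z.
rank ∂_1 = 8, rank ∂_2 = 10 ⇒ b_1 = 20 − 8 − 10 = 2; all invariant factors of ∂_2 are 1 so no torsion. So H_1 = Z^2.
rank ∂_2 = 10, rank ∂_3 = 2 ⇒ b_2 = 12 − 10 − 2 = 0; all invariant factors of ∂_3 are 1 so no torsion. So H_2 = 0.
rank ∂_3 = 2, rank ∂_4 = 0 ⇒ b_3 = 2 − 2 − 0 = 0. So H_3 = 0.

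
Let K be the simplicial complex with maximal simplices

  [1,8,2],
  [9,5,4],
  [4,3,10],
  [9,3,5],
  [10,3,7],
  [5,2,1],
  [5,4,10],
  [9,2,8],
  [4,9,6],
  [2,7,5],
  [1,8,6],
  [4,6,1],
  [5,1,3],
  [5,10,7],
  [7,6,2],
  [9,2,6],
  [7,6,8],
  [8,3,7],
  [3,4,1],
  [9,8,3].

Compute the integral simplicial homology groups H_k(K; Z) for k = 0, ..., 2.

Order the vertices as 1 < 2 < 3 < 4 < 5 < 6 < 7 < 8 < 9 < 10. Listing each simplex with vertices in this order, K has dimension 2 with simplices:

  0-simplices (10): [1], [2], [3], [4], [5], [6], [7], [8], [9], [10]
  1-simplices (30): (30 of them)
  2-simplices (20): (20 of them)

Hence C_0 ≅ Z^10, C_1 ≅ Z^30, C_2 ≅ Z^20.

∂_1: C_1 → C_0 is given by ∂[p,q] = [q] − [p].
The resulting 10×30 matrix has rank 9, and its Smith normal form has invariant factors (1,1,1,1,1,1,1,1,1).

Boundary ∂_2: C_2 → C_1 sends each 2-simplex [p,q,r] to [q,r] − [p,r] + [p,q]. For instance
  ∂[3,5,9] = [5,9] − [3,9] + [3,5],
  ∂[4,6,9] = [6,9] − [4,9] + [4,6].
The resulting 30×20 matrix has rank 20, and its Smith normal form has invariant factors (1,1,1,1,1,1,1,1,1,1,1,1,1,1,1,1,1,1,1,2).

Computing H_k = (kernel of ∂_k) / (image of ∂_{k+1}):

  H_0: rank C_0 − rank ∂_1 = 10 − 9 = 1, and the invariant factors of ∂_1 are all 1, so H_0 ≅ Z.
  H_1: rank ker ∂_1 − rank ∂_2 = (30 − 9) − 20 = 1, and ∂_2 has invariant factor 2 > 1, so H_1 ≅ Z ⊕ Z/2Z.
  H_2: rank ker ∂_2 − rank ∂_3 = (20 − 20) − 0 = 0, and there is no ∂_3, so H_2 ≅ 0.

As a check, the Euler characteristic is 10 − 30 + 20 = 0, which agrees with 1 − 1 + 0 = 0.

H_0 ≅ Z,  H_1 ≅ Z ⊕ Z/2Z,  H_2 = 0.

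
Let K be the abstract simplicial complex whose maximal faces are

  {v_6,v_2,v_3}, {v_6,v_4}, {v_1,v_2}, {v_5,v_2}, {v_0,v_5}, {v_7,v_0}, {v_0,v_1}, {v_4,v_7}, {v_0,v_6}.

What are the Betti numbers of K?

b_0 = 1, b_1 = 3, b_2 = 0.

Order the vertices as v_0 < v_1 < v_2 < v_3 < v_4 < v_5 < v_6 < v_7. Listing each simplex with vertices in this order, K has dimension 2 with simplices:

  0-simplices (8): [v_0], [v_1], [v_2], [v_3], [v_4], [v_5], [v_6], [v_7]
  1-simplices (11): [v_0,v_1], [v_0,v_5], [v_0,v_6], [v_0,v_7], [v_1,v_2], [v_2,v_3], [v_2,v_5], [v_2,v_6], [v_3,v_6], [v_4,v_6], [v_4,v_7]
  2-simplices (1): [v_2,v_3,v_6]

giving chain groups C_0 ≅ Z^8, C_1 ≅ Z^11, C_2 ≅ Z^1.

Boundary ∂_1: C_1 → C_0 is given by ∂[p,q] = [q] − [p].
As a 8×11 matrix over Z this has rank 7, with invariant factors (1,1,1,1,1,1,1).

Boundary ∂_2: C_2 → C_1 maps a triangle to the signed sum of its edges. For instance
  ∂[v_2,v_3,v_6] = [v_3,v_6] − [v_2,v_6] + [v_2,v_3].
The 11×1 boundary matrix has rank 1 and Smith normal form diag(1).

Now H_k = ker ∂_k / im ∂_{k+1}, so:

  H_0: rank C_0 − rank ∂_1 = 8 − 7 = 1, and the invariant factors of ∂_1 are all 1, so H_0 ≅ Z.
  H_1: rank ker ∂_1 − rank ∂_2 = (11 − 7) − 1 = 3, and the invariant factors of ∂_2 are all 1, so H_1 ≅ Z^3.
  H_2: rank ker ∂_2 − rank ∂_3 = (1 − 1) − 0 = 0, and there is no ∂_3, so H_2 ≅ 0.

Hence the Betti numbers are b_0 = 1, b_1 = 3, b_2 = 0.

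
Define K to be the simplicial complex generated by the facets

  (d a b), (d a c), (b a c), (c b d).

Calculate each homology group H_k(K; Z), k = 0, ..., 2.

We work with the vertex ordering a < b < c < d. The simplices of K, each written with vertices in increasing order, are:

  0-simplices (4): a, b, c, d
  1-simplices (6): ab, ac, ad, bc, bd, cd
  2-simplices (4): abc, abd, acd, bcd

Hence C_0 ≅ Z^4, C_1 ≅ Z^6, C_2 ≅ Z^4.

Boundary ∂_1: C_1 → C_0 is given by ∂[p,q] = [q] − [p].
The resulting 4×6 matrix has rank 3, and its Smith normal form has invariant factors (1,1,1).

Boundary ∂_2: C_2 → C_1 sends each 2-simplex [p,q,r] to [q,r] − [p,r] + [p,q]. For instance
  ∂abd = bd − ad + ab,
  ∂abc = bc − ac + ab.
The resulting 6×4 matrix has rank 3, and its Smith normal form has invariant factors (1,1,1).

Reading off H_k = ker ∂_k / im ∂_{k+1}:

  H_0: rank C_0 − rank ∂_1 = 4 − 3 = 1, and the invariant factors of ∂_1 are all 1, so H_0 ≅ Z.
  H_1: rank ker ∂_1 − rank ∂_2 = (6 − 3) − 3 = 0, and the invariant factors of ∂_2 are all 1, so H_1 ≅ 0.
  H_2: rank ker ∂_2 − rank ∂_3 = (4 − 3) − 0 = 1, and there is no ∂_3, so H_2 ≅ Z.

As a check, the Euler characteristic is 4 − 6 + 4 = 2, which agrees with 1 − 0 + 1 = 2.

H_0 ≅ Z,  H_1 = 0,  H_2 ≅ Z.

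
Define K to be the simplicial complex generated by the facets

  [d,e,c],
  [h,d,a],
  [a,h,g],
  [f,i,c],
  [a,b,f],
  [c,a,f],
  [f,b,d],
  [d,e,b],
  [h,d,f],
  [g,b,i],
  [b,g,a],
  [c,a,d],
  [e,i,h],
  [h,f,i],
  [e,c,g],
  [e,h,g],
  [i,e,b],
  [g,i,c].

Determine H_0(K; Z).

Take the total order a < b < c < d < e < f < g < h < i on the vertex set. Then K (dimension 2) consists of the simplices:

  0-simplices (9): a, b, c, d, e, f, g, h, i
  1-simplices (27): ab, ac, ad, af, ag, ah, bd, be, bf, bg, bi, cd, ce, cf, cg, ci, de, df, dh, eg, eh, ei, fh, fi, gh, gi, hi
  2-simplices (18): abf, abg, acd, acf, adh, agh, bde, bdf, bei, bgi, cde, ceg, cfi, cgi, dfh, egh, ehi, fhi

giving chain groups C_0 ≅ Z^9, C_1 ≅ Z^27, C_2 ≅ Z^18.

∂_1: C_1 → C_0 sends each edge [p,q] (with p < q) to q − p. For instance
  ∂ci = i − c.
This gives a 9×27 integer matrix of rank 8; reducing to Smith normal form yields diagonal entries (1,1,1,1,1,1,1,1).

The boundary map ∂_2: C_2 → C_1 sends each 2-simplex [p,q,r] to [q,r] − [p,r] + [p,q]. For instance
  ∂bei = ei − bi + be,
  ∂dfh = fh − dh + df.
The 27×18 boundary matrix has rank 18 and Smith normal form diag(1,1,1,1,1,1,1,1,1,1,1,1,1,1,1,1,1,2).

Reading off H_k = ker ∂_k / im ∂_{k+1}:

  H_0: rank C_0 − rank ∂_1 = 9 − 8 = 1, and the invariant factors of ∂_1 are all 1, so H_0 ≅ Z.

H_0 = Z.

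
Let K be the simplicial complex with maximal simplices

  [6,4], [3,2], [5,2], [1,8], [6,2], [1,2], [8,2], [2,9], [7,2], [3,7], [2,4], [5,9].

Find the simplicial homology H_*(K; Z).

H_0 = Z,  H_1 = Z^4.

K has 9 vertices, 12 edges.
rank ∂_0 = 0, rank ∂_1 = 8 ⇒ b_0 = 9 − 0 − 8 = 1; all invariant factors of ∂_1 are 1 so no torsion. So H_0 ≅ Z.
rank ∂_1 = 8, rank ∂_2 = 0 ⇒ b_1 = 12 − 8 − 0 = 4. So H_1 ≅ Z^4.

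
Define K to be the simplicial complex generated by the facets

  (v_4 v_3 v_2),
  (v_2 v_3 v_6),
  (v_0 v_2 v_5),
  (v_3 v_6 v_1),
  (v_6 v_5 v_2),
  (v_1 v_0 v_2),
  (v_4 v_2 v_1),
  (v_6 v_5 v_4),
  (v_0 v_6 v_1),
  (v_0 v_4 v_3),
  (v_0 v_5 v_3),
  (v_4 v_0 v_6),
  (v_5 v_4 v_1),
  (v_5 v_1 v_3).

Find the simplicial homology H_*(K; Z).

H_0 = Z,  H_1 = Z^2,  H_2 = Z.

Fix the vertex order v_0 < v_1 < v_2 < v_3 < v_4 < v_5 < v_6 and write every simplex with vertices in increasing order. Then dim K = 2 and the simplices of K are:

  0-simplices (7): [v_0], [v_1], [v_2], [v_3], [v_4], [v_5], [v_6]
  1-simplices (21): (21 of them)
  2-simplices (14): (14 of them)

giving chain groups C_0 ≅ Z^7, C_1 ≅ Z^21, C_2 ≅ Z^14.

Boundary ∂_1: C_1 → C_0 maps an edge to its endpoints' difference, ∂[p,q] = q − p. For instance
  ∂[v_1,v_2] = [v_2] − [v_1].
The resulting 7×21 matrix has rank 6, and its Smith normal form has invariant factors (1,1,1,1,1,1).

Boundary ∂_2: C_2 → C_1 sends each 2-simplex [p,q,r] to [q,r] − [p,r] + [p,q]. For instance
  ∂[v_1,v_2,v_4] = [v_2,v_4] − [v_1,v_4] + [v_1,v_2],
  ∂[v_2,v_3,v_6] = [v_3,v_6] − [v_2,v_6] + [v_2,v_3].
As a 21×14 matrix over Z this has rank 13, with invariant factors (1,1,1,1,1,1,1,1,1,1,1,1,1).

Computing H_k = (kernel of ∂_k) / (image of ∂_{k+1}):

  H_0: rank C_0 − rank ∂_1 = 7 − 6 = 1, and the invariant factors of ∂_1 are all 1, so H_0 ≅ Z.
  H_1: rank ker ∂_1 − rank ∂_2 = (21 − 6) − 13 = 2, and the invariant factors of ∂_2 are all 1, so H_1 ≅ Z^2.
  H_2: rank ker ∂_2 − rank ∂_3 = (14 − 13) − 0 = 1, and there is no ∂_3, so H_2 ≅ Z.

As a check, the Euler characteristic is 7 − 21 + 14 = 0, which agrees with 1 − 2 + 1 = 0.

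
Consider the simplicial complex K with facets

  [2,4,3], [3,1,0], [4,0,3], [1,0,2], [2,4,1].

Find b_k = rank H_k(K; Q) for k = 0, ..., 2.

b_0 = 1, b_1 = 1, b_2 = 0.

Order the vertices as 0 < 1 < 2 < 3 < 4. Listing each simplex with vertices in this order, K has dimension 2 with simplices:

  0-simplices (5): [0], [1], [2], [3], [4]
  1-simplices (10): [0,1], [0,2], [0,3], [0,4], [1,2], [1,3], [1,4], [2,3], [2,4], [3,4]
  2-simplices (5): [0,1,2], [0,1,3], [0,3,4], [1,2,4], [2,3,4]

Hence C_0 ≅ Z^5, C_1 ≅ Z^10, C_2 ≅ Z^5.

The boundary map ∂_1: C_1 → C_0 sends each edge [p,q] (with p < q) to q − p. For instance
  ∂[1,2] = [2] − [1].
As a 5×10 matrix over Z this has rank 4, with invariant factors (1,1,1,1).

∂_2: C_2 → C_1 acts by ∂[p,q,r] = [q,r] − [p,r] + [p,q]. For instance
  ∂[1,2,4] = [2,4] − [1,4] + [1,2],
  ∂[0,1,2] = [1,2] − [0,2] + [0,1].
The resulting 10×5 matrix has rank 5, and its Smith normal form has invariant factors (1,1,1,1,1).

Reading off H_k = ker ∂_k / im ∂_{k+1}:

  H_0: rank C_0 − rank ∂_1 = 5 − 4 = 1, and the invariant factors of ∂_1 are all 1, so H_0 = Z.
  H_1: rank ker ∂_1 − rank ∂_2 = (10 − 4) − 5 = 1, and the invariant factors of ∂_2 are all 1, so H_1 = Z.
  H_2: rank ker ∂_2 − rank ∂_3 = (5 − 5) − 0 = 0, and there is no ∂_3, so H_2 = 0.

As a check, the Euler characteristic is 5 − 10 + 5 = 0, which agrees with 1 − 1 + 0 = 0.
(K is a triangulation of the Möbius band.)

Hence the Betti numbers are b_0 = 1, b_1 = 1, b_2 = 0.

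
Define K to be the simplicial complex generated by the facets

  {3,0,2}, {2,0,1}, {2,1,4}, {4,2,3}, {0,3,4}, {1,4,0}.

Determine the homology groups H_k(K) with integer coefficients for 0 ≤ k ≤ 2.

H_0 ≅ Z,  H_1 = 0,  H_2 ≅ Z.

We work with the vertex ordering 0 < 1 < 2 < 3 < 4. The simplices of K, each written with vertices in increasing order, are:

  0-simplices (5): [0], [1], [2], [3], [4]
  1-simplices (9): [0,1], [0,2], [0,3], [0,4], [1,2], [1,4], [2,3], [2,4], [3,4]
  2-simplices (6): [0,1,2], [0,1,4], [0,2,3], [0,3,4], [1,2,4], [2,3,4]

so the chain groups are C_0 ≅ Z^5, C_1 ≅ Z^9, C_2 ≅ Z^6.

Boundary ∂_1: C_1 → C_0 sends each edge [p,q] (with p < q) to q − p. For instance
  ∂[1,2] = [2] − [1].
The resulting 5×9 matrix has rank 4, and its Smith normal form has invariant factors (1,1,1,1).

∂_2: C_2 → C_1 acts by ∂[p,q,r] = [q,r] − [p,r] + [p,q]. For instance
  ∂[0,3,4] = [3,4] − [0,4] + [0,3],
  ∂[0,1,2] = [1,2] − [0,2] + [0,1].
This gives a 9×6 integer matrix of rank 5; reducing to Smith normal form yields diagonal entries (1,1,1,1,1).

Computing H_k = (kernel of ∂_k) / (image of ∂_{k+1}):

  H_0: rank C_0 − rank ∂_1 = 5 − 4 = 1, and the invariant factors of ∂_1 are all 1, so H_0 = Z.
  H_1: rank ker ∂_1 − rank ∂_2 = (9 − 4) − 5 = 0, and the invariant factors of ∂_2 are all 1, so H_1 = 0.
  H_2: rank ker ∂_2 − rank ∂_3 = (6 − 5) − 0 = 1, and there is no ∂_3, so H_2 = Z.

(K is a triangulation of the 2-sphere S^2.)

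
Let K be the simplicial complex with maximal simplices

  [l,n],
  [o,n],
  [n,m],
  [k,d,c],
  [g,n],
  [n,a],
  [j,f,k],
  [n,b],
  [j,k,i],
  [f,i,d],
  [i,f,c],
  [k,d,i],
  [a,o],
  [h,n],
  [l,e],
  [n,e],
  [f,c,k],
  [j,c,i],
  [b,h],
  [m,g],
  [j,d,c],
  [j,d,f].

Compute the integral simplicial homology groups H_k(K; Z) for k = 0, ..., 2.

Take the total order a < b < c < d < e < f < g < h < i < j < k < l < m < n < o on the vertex set. Then K (dimension 2) consists of the simplices:

  0-simplices (15): a, b, c, d, e, f, g, h, i, j, k, l, m, n, o
  1-simplices (27): an, ao, bh, bn, cd, cf, ci, cj, ck, df, di, dj, dk, el, en, fi, fj, fk, gm, gn, hn, ij, ik, jk, ln, mn, no
  2-simplices (10): cdj, cdk, cfi, cfk, cij, dfi, dfj, dik, fjk, ijk

so the chain groups are C_0 ≅ Z^15, C_1 ≅ Z^27, C_2 ≅ Z^10.

The boundary map ∂_1: C_1 → C_0 is given by ∂[p,q] = [q] − [p]. For instance
  ∂ik = k − i.
The 15×27 boundary matrix has rank 13 and Smith normal form diag(1,1,1,1,1,1,1,1,1,1,1,1,1).

Boundary ∂_2: C_2 → C_1 maps a triangle to the signed sum of its edges. For instance
  ∂dfj = fj − dj + df,
  ∂cij = ij − cj + ci.
The 27×10 boundary matrix has rank 10 and Smith normal form diag(1,1,1,1,1,1,1,1,1,2).

Computing H_k = (kernel of ∂_k) / (image of ∂_{k+1}):

  H_0: rank C_0 − rank ∂_1 = 15 − 13 = 2, and the invariant factors of ∂_1 are all 1, so H_0 = Z^2.
  H_1: rank ker ∂_1 − rank ∂_2 = (27 − 13) − 10 = 4, and ∂_2 has invariant factor 2 > 1, so H_1 = Z^4 ⊕ Z_2.
  H_2: rank ker ∂_2 − rank ∂_3 = (10 − 10) − 0 = 0, and there is no ∂_3, so H_2 = 0.

H_0 ≅ Z^2,  H_1 ≅ Z^4 ⊕ Z_2,  H_2 = 0.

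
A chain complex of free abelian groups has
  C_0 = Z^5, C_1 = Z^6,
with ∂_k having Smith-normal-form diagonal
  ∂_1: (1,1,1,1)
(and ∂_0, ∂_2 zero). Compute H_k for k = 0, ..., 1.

H_0: b_0 = 5 − 0 − 4 = 1; torsion from ∂_1 factors > 1: none. So H_0 ≅ Z.
H_1: b_1 = 6 − 4 − 0 = 2; torsion from ∂_2 factors > 1: none. So H_1 ≅ Z^2.

H_0 ≅ Z,  H_1 ≅ Z^2.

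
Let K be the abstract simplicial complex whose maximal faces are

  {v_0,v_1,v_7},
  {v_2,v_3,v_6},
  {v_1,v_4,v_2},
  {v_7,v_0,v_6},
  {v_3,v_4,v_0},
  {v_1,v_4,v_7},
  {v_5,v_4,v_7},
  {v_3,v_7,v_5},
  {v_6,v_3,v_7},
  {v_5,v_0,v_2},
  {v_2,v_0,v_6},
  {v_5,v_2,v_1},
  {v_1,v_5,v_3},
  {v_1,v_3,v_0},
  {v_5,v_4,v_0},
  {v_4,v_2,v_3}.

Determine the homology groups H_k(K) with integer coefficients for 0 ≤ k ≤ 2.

H_0 = Z,  H_1 = Z^2,  H_2 = Z.

K has 8 vertices, 24 edges, 16 triangles.
rank ∂_0 = 0, rank ∂_1 = 7 ⇒ b_0 = 8 − 0 − 7 = 1; all invariant factors of ∂_1 are 1 so no torsion. So H_0 ≅ Z.
rank ∂_1 = 7, rank ∂_2 = 15 ⇒ b_1 = 24 − 7 − 15 = 2; all invariant factors of ∂_2 are 1 so no torsion. So H_1 ≅ Z^2.
rank ∂_2 = 15, rank ∂_3 = 0 ⇒ b_2 = 16 − 15 − 0 = 1. So H_2 ≅ Z.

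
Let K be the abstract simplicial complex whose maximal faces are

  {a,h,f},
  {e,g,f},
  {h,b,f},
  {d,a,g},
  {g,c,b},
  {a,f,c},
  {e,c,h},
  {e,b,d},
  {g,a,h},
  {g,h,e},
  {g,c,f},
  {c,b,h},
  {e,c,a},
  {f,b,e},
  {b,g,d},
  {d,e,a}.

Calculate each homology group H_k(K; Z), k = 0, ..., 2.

H_0 = Z,  H_1 = Z^2,  H_2 = Z.

Take the total order a < b < c < d < e < f < g < h on the vertex set. Then K (dimension 2) consists of the simplices:

  0-simplices (8): a, b, c, d, e, f, g, h
  1-simplices (24): ac, ad, ae, af, ag, ah, bc, bd, be, bf, bg, bh, ce, cf, cg, ch, de, dg, ef, eg, eh, fg, fh, gh
  2-simplices (16): ace, acf, ade, adg, afh, agh, bcg, bch, bde, bdg, bef, bfh, ceh, cfg, efg, egh

so the chain groups are C_0 ≅ Z^8, C_1 ≅ Z^24, C_2 ≅ Z^16.

∂_1: C_1 → C_0 is given by ∂[p,q] = [q] − [p].
As a 8×24 matrix over Z this has rank 7, with invariant factors (1,1,1,1,1,1,1).

The boundary map ∂_2: C_2 → C_1 maps a triangle to the signed sum of its edges. For instance
  ∂bfh = fh − bh + bf,
  ∂cfg = fg − cg + cf.
The resulting 24×16 matrix has rank 15, and its Smith normal form has invariant factors (1,1,1,1,1,1,1,1,1,1,1,1,1,1,1).

Reading off H_k = ker ∂_k / im ∂_{k+1}:

  H_0: rank C_0 − rank ∂_1 = 8 − 7 = 1, and the invariant factors of ∂_1 are all 1, so H_0 ≅ Z.
  H_1: rank ker ∂_1 − rank ∂_2 = (24 − 7) − 15 = 2, and the invariant factors of ∂_2 are all 1, so H_1 ≅ Z^2.
  H_2: rank ker ∂_2 − rank ∂_3 = (16 − 15) − 0 = 1, and there is no ∂_3, so H_2 ≅ Z.

As a check, the Euler characteristic is 8 − 24 + 16 = 0, which agrees with 1 − 2 + 1 = 0.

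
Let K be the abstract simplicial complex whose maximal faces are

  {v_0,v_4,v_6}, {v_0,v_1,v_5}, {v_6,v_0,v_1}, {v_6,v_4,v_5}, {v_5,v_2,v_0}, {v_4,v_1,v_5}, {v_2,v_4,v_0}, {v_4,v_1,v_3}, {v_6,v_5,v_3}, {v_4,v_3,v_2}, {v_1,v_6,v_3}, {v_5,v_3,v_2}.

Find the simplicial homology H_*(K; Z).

We work with the vertex ordering v_0 < v_1 < v_2 < v_3 < v_4 < v_5 < v_6. The simplices of K, each written with vertices in increasing order, are:

  0-simplices (7): [v_0], [v_1], [v_2], [v_3], [v_4], [v_5], [v_6]
  1-simplices (18): (18 of them)
  2-simplices (12): (12 of them)

Hence C_0 ≅ Z^7, C_1 ≅ Z^18, C_2 ≅ Z^12.

∂_1: C_1 → C_0 is given by ∂[p,q] = [q] − [p].
The 7×18 boundary matrix has rank 6 and Smith normal form diag(1,1,1,1,1,1).

∂_2: C_2 → C_1 acts by ∂[p,q,r] = [q,r] − [p,r] + [p,q]. For instance
  ∂[v_2,v_3,v_4] = [v_3,v_4] − [v_2,v_4] + [v_2,v_3],
  ∂[v_2,v_3,v_5] = [v_3,v_5] − [v_2,v_5] + [v_2,v_3].
As a 18×12 matrix over Z this has rank 12, with invariant factors (1,1,1,1,1,1,1,1,1,1,1,2).

Now H_k = ker ∂_k / im ∂_{k+1}, so:

  H_0: rank C_0 − rank ∂_1 = 7 − 6 = 1, and the invariant factors of ∂_1 are all 1, so H_0 ≅ Z.
  H_1: rank ker ∂_1 − rank ∂_2 = (18 − 6) − 12 = 0, and ∂_2 has invariant factor 2 > 1, so H_1 ≅ Z/2Z.
  H_2: rank ker ∂_2 − rank ∂_3 = (12 − 12) − 0 = 0, and there is no ∂_3, so H_2 ≅ 0.

H_0 = Z,  H_1 = Z/2Z,  H_2 = 0.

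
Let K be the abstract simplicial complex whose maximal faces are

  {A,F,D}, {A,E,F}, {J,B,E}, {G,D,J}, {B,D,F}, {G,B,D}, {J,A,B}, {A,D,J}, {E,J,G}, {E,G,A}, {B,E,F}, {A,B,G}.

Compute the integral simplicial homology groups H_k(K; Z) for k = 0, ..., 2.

Fix the vertex order A < B < D < E < F < G < J and write every simplex with vertices in increasing order. Then dim K = 2 and the simplices of K are:

  0-simplices (7): A, B, D, E, F, G, J
  1-simplices (18): AB, AD, AE, AF, AG, AJ, BD, BE, BF, BG, BJ, DF, DG, DJ, EF, EG, EJ, GJ
  2-simplices (12): ABG, ABJ, ADF, ADJ, AEF, AEG, BDF, BDG, BEF, BEJ, DGJ, EGJ

giving chain groups C_0 ≅ Z^7, C_1 ≅ Z^18, C_2 ≅ Z^12.

∂_1: C_1 → C_0 is given by ∂[p,q] = [q] − [p]. For instance
  ∂EJ = J − E.
As a 7×18 matrix over Z this has rank 6, with invariant factors (1,1,1,1,1,1).

∂_2: C_2 → C_1 sends each 2-simplex [p,q,r] to [q,r] − [p,r] + [p,q]. For instance
  ∂ADJ = DJ − AJ + AD,
  ∂DGJ = GJ − DJ + DG.
The 18×12 boundary matrix has rank 12 and Smith normal form diag(1,1,1,1,1,1,1,1,1,1,1,2).

Reading off H_k = ker ∂_k / im ∂_{k+1}:

  H_0: rank C_0 − rank ∂_1 = 7 − 6 = 1, and the invariant factors of ∂_1 are all 1, so H_0 = Z.
  H_1: rank ker ∂_1 − rank ∂_2 = (18 − 6) − 12 = 0, and ∂_2 has invariant factor 2 > 1, so H_1 = Z/2.
  H_2: rank ker ∂_2 − rank ∂_3 = (12 − 12) − 0 = 0, and there is no ∂_3, so H_2 = 0.

H_0 = Z,  H_1 = Z/2,  H_2 = 0.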